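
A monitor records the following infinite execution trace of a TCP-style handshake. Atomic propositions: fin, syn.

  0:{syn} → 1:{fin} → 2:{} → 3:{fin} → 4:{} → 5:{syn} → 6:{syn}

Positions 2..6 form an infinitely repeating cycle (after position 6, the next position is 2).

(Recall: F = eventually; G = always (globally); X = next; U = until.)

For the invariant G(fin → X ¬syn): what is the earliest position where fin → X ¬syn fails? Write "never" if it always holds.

fin → X ¬syn holds at every position 0..6, and those are all the positions the trace ever visits, so the invariant G(fin → X ¬syn) is never violated.

never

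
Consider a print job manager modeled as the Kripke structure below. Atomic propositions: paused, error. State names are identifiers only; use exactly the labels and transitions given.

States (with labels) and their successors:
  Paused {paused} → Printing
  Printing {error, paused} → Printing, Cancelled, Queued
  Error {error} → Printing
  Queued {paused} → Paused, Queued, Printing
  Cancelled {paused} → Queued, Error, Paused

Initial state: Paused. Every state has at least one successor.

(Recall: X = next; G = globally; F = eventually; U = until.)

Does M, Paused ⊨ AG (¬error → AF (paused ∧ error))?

Does not hold

States satisfying ¬error → AF (paused ∧ error): {Paused, Printing, Error}.
States satisfying AG (¬error → AF (paused ∧ error)): ∅.
Cancelled is reachable from Paused and violates ¬error → AF (paused ∧ error), so AG fails at Paused.
Paused ∉ Sat(AG (¬error → AF (paused ∧ error))).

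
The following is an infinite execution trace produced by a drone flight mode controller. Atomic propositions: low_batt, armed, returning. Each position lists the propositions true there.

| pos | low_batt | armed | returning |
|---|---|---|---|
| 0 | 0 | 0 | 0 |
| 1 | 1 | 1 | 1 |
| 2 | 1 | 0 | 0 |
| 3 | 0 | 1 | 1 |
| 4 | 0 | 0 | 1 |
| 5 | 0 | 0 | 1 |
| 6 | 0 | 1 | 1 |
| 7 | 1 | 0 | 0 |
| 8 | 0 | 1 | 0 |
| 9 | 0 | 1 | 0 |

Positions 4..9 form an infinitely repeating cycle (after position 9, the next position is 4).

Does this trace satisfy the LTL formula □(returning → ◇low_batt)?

returning → ◇low_batt holds at every position 0..9, and those are all positions ever visited, so □(returning → ◇low_batt) holds.
Positions where returning holds: 1, 3, 4, 5, 6.
Check ◇low_batt at each: 1→ok, 3→ok, 4→ok, 5→ok, 6→ok.

Yes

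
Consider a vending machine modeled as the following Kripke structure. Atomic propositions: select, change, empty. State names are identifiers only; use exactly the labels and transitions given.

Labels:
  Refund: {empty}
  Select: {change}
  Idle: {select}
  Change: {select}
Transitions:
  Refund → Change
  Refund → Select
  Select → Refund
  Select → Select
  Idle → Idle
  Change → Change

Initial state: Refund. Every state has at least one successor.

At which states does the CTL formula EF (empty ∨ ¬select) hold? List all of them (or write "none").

{Refund, Select}

States satisfying empty ∨ ¬select: {Refund, Select}.
States satisfying EF (empty ∨ ¬select): {Refund, Select}.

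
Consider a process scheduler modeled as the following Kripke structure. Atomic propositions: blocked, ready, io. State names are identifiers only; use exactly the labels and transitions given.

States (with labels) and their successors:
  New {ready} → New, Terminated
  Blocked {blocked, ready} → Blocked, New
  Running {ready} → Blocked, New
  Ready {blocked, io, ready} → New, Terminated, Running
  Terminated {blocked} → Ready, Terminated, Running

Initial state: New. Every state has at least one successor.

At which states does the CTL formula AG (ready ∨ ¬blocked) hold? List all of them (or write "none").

none

States satisfying ready ∨ ¬blocked: {New, Blocked, Running, Ready}.
States satisfying AG (ready ∨ ¬blocked): ∅.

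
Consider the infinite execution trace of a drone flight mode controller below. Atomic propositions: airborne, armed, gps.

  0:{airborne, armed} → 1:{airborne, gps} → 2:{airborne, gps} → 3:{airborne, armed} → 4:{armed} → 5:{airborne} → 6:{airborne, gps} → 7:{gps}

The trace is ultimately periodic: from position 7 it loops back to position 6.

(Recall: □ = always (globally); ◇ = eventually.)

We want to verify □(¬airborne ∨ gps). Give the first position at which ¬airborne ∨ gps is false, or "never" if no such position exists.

At position 0 the labels are {airborne, armed}, so ¬airborne ∨ gps is false there. This is the first violation.

0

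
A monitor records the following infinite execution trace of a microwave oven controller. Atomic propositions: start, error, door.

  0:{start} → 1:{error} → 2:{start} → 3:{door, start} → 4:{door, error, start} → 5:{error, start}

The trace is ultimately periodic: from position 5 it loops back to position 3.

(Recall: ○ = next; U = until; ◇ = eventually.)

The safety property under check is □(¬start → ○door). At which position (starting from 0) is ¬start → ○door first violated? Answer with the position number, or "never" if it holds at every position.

1

Check ¬start → ○door at each position in order: 0 ✓.
At position 1 the labels are {error} and the next position 2 has {start}, so ¬start → ○door is false there. This is the first violation.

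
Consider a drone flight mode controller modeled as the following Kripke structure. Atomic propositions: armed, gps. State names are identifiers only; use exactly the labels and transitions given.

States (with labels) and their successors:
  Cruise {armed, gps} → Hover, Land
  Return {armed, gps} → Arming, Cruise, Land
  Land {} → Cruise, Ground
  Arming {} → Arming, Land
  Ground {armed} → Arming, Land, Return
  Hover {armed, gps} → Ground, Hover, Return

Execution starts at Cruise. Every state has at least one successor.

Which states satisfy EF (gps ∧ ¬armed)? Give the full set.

none

States satisfying gps ∧ ¬armed: ∅.
States satisfying EF (gps ∧ ¬armed): ∅.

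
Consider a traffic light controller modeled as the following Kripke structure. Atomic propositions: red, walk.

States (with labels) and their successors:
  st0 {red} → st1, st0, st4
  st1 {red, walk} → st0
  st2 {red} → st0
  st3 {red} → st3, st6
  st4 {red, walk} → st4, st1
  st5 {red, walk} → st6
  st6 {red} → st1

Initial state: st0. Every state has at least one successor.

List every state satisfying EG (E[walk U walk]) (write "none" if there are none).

{st4}

States satisfying E[walk U walk]: {st1, st4, st5}.
States satisfying EG (E[walk U walk]): {st4}.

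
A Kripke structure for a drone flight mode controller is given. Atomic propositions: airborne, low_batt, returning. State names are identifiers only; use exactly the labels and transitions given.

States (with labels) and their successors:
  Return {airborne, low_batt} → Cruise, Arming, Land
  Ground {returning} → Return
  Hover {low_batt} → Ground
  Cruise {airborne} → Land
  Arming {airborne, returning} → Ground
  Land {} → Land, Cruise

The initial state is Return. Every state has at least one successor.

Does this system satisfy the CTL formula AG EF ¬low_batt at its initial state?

States satisfying EF ¬low_batt: {Return, Ground, Hover, Cruise, Arming, Land}.
States satisfying AG EF ¬low_batt: {Return, Ground, Hover, Cruise, Arming, Land}.
Every state reachable from Return satisfies EF ¬low_batt.
Return ∈ Sat(AG EF ¬low_batt).

Satisfied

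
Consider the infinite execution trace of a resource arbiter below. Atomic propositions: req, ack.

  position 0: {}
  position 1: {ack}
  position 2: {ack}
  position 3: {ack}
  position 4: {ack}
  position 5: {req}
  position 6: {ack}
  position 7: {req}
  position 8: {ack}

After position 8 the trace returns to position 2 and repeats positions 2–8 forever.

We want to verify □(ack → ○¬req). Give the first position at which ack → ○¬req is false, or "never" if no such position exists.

Check ack → ○¬req at each position in order: 0 ✓, 1 ✓, 2 ✓, 3 ✓.
At position 4 the labels are {ack} and the next position 5 has {req}, so ack → ○¬req is false there. This is the first violation.

4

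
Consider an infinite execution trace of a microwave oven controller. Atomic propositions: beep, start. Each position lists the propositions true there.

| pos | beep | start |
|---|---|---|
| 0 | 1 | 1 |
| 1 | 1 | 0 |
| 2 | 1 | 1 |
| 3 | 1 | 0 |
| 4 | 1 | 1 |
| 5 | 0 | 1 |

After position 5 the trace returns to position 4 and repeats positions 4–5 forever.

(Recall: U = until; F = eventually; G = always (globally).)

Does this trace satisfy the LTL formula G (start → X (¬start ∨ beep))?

Violated

start → X (¬start ∨ beep) must hold at every position from 0 onward. It fails at position 4, so G (start → X (¬start ∨ beep)) is false.
Positions where start holds: 0, 2, 4, 5.
Check X (¬start ∨ beep) at each: 0→ok, 2→ok, 4→fails, 5→ok.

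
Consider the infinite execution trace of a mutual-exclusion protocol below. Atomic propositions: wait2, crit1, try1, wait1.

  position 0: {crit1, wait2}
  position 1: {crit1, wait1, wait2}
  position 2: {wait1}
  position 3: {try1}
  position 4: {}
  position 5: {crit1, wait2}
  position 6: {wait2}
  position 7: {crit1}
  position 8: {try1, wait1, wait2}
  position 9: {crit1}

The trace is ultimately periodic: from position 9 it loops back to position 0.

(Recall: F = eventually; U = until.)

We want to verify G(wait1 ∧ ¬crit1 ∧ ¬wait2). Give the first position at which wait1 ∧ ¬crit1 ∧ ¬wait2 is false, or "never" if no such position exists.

0

At position 0 the labels are {crit1, wait2}, so wait1 ∧ ¬crit1 ∧ ¬wait2 is false there. This is the first violation.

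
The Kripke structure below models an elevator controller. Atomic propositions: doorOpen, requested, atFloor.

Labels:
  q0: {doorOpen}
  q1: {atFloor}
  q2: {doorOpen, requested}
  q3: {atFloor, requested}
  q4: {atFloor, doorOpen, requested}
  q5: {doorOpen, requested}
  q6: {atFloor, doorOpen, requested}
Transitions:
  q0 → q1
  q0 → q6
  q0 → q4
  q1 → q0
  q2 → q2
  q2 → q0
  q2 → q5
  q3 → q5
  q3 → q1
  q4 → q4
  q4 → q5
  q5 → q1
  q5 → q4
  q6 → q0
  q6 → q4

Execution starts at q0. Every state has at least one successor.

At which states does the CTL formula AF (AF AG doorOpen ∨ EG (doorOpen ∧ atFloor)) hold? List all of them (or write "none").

{q4, q6}

States satisfying AF AG doorOpen ∨ EG (doorOpen ∧ atFloor): {q4, q6}.
States satisfying AF (AF AG doorOpen ∨ EG (doorOpen ∧ atFloor)): {q4, q6}.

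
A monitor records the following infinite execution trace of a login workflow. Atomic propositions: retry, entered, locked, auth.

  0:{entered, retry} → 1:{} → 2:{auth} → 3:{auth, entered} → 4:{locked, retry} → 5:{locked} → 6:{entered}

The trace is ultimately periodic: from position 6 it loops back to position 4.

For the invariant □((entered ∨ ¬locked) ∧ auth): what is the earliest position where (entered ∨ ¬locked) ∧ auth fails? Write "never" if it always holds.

0

At position 0 the labels are {entered, retry}, so (entered ∨ ¬locked) ∧ auth is false there. This is the first violation.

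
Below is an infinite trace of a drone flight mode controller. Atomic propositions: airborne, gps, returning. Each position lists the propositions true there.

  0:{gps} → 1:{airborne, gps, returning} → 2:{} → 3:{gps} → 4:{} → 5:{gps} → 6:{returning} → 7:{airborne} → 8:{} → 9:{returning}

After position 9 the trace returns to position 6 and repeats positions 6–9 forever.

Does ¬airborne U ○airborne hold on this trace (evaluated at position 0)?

Holds

Walking from position 0: ○airborne first holds at position 0, and ¬airborne holds at every earlier position along the way, so ¬airborne U ○airborne holds.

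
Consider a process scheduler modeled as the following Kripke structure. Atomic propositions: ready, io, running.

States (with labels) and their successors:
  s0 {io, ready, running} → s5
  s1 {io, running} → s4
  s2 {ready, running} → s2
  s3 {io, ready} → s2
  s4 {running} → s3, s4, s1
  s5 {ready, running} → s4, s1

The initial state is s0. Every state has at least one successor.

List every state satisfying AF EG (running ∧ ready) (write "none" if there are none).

{s2, s3}

States satisfying EG (running ∧ ready): {s2}.
States satisfying AF EG (running ∧ ready): {s2, s3}.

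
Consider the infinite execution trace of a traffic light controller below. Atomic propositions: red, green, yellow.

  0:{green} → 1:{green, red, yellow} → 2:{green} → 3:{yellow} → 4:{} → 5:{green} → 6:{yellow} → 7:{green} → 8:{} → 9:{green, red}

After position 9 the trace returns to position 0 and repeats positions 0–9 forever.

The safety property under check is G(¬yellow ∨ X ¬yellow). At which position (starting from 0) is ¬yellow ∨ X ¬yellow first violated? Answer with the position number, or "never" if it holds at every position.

never

¬yellow ∨ X ¬yellow holds at every position 0..9, and those are all the positions the trace ever visits, so the invariant G(¬yellow ∨ X ¬yellow) is never violated.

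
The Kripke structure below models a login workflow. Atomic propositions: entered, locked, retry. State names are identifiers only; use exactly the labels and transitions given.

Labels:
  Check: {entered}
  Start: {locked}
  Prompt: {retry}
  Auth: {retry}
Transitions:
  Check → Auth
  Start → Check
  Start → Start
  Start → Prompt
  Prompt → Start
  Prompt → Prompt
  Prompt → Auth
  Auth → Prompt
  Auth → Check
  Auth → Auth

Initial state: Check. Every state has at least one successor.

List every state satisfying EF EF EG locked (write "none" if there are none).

States satisfying EF EG locked: {Check, Start, Prompt, Auth}.
States satisfying EF EF EG locked: {Check, Start, Prompt, Auth}.

{Check, Start, Prompt, Auth}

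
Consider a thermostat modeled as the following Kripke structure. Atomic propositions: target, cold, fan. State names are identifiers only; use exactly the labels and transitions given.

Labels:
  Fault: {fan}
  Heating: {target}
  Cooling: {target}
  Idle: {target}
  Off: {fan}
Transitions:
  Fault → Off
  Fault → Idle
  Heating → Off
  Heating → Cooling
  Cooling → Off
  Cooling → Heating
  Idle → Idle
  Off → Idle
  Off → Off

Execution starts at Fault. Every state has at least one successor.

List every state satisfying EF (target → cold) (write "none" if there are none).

{Fault, Heating, Cooling, Off}

States satisfying target → cold: {Fault, Off}.
States satisfying EF (target → cold): {Fault, Heating, Cooling, Off}.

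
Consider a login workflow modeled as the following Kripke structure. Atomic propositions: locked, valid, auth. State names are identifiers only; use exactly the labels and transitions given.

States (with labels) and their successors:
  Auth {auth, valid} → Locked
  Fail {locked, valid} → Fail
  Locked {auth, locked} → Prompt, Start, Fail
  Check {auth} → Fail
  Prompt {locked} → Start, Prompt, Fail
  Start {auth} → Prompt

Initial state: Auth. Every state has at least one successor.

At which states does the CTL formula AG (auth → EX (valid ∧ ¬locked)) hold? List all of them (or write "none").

{Fail}

States satisfying auth → EX (valid ∧ ¬locked): {Fail, Prompt}.
States satisfying AG (auth → EX (valid ∧ ¬locked)): {Fail}.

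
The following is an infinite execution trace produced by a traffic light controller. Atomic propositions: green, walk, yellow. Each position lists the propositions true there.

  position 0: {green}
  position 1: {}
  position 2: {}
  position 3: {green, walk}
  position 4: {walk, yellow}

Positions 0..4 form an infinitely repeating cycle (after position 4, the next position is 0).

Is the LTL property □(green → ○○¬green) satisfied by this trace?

green → ○○¬green must hold at every position from 0 onward. It fails at position 3, so □(green → ○○¬green) is false.
Positions where green holds: 0, 3.
Check ○○¬green at each: 0→ok, 3→fails.

Does not hold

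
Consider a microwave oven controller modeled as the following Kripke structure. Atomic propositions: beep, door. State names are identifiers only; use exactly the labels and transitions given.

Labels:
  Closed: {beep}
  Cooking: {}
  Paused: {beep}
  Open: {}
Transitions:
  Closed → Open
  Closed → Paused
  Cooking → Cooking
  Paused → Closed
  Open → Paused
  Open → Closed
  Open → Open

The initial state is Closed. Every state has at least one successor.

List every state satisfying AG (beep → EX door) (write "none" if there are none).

States satisfying beep → EX door: {Cooking, Open}.
States satisfying AG (beep → EX door): {Cooking}.

{Cooking}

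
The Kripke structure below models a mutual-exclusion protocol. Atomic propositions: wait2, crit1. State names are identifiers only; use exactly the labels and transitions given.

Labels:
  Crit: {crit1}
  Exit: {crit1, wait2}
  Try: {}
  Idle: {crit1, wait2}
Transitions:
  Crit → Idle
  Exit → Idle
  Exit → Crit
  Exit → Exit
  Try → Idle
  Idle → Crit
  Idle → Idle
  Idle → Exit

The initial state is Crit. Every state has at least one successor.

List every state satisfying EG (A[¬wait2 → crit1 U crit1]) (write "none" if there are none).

States satisfying A[¬wait2 → crit1 U crit1]: {Crit, Exit, Idle}.
States satisfying EG (A[¬wait2 → crit1 U crit1]): {Crit, Exit, Idle}.

{Crit, Exit, Idle}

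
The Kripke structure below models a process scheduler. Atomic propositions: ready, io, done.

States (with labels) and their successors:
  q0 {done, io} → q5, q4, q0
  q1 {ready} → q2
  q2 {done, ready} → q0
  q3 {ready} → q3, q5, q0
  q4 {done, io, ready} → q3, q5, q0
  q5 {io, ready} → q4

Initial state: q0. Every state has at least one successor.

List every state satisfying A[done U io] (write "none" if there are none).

States satisfying done: {q0, q2, q4}.
States satisfying io: {q0, q4, q5}.
States satisfying A[done U io]: {q0, q2, q4, q5}.

{q0, q2, q4, q5}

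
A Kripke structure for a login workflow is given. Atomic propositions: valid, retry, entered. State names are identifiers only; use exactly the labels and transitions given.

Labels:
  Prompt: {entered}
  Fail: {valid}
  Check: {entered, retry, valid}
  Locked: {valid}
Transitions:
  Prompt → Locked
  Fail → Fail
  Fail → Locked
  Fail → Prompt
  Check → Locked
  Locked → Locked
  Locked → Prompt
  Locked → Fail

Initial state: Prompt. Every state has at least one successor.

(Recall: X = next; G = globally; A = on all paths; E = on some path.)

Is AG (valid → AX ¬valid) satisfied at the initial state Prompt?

States satisfying valid → AX ¬valid: {Prompt}.
States satisfying AG (valid → AX ¬valid): ∅.
Fail is reachable from Prompt and violates valid → AX ¬valid, so AG fails at Prompt.
Prompt ∉ Sat(AG (valid → AX ¬valid)).

Violated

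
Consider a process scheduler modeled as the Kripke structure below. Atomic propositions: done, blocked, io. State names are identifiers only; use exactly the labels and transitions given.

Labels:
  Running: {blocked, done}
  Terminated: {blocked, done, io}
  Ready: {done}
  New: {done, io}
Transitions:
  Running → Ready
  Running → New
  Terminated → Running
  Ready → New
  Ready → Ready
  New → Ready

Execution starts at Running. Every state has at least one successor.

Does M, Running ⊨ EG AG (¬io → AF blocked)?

States satisfying AG (¬io → AF blocked): ∅.
States satisfying EG AG (¬io → AF blocked): ∅.
No suitable path/successor from Running witnesses the formula.
Running ∉ Sat(EG AG (¬io → AF blocked)).

Does not hold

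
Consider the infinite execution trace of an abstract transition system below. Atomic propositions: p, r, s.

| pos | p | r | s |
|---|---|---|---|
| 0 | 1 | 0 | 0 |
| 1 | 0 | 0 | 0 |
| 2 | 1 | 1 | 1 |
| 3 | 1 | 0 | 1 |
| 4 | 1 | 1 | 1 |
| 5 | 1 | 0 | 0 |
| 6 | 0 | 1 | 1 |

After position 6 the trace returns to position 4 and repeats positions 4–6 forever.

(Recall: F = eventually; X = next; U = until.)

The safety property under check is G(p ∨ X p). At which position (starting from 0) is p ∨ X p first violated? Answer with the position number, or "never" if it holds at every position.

p ∨ X p holds at every position 0..6, and those are all the positions the trace ever visits, so the invariant G(p ∨ X p) is never violated.

never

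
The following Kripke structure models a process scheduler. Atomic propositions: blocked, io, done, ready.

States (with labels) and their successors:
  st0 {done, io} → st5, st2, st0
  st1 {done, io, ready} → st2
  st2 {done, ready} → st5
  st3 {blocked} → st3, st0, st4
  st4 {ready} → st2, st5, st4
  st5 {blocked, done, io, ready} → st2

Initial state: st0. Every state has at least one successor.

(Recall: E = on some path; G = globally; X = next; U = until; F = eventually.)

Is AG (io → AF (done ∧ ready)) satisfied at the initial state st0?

Does not hold

States satisfying io → AF (done ∧ ready): {st1, st2, st3, st4, st5}.
States satisfying AG (io → AF (done ∧ ready)): {st1, st2, st4, st5}.
st0 is reachable from st0 and violates io → AF (done ∧ ready), so AG fails at st0.
st0 ∉ Sat(AG (io → AF (done ∧ ready))).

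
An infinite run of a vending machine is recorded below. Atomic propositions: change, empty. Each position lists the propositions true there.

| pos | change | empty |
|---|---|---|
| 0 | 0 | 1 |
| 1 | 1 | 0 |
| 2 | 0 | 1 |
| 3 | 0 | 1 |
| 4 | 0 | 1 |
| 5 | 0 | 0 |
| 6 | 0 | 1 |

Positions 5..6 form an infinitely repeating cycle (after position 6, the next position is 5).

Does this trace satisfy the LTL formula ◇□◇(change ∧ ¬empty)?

No

□◇(change ∧ ¬empty) is false at every position 0..6, so it never becomes true and ◇□◇(change ∧ ¬empty) fails.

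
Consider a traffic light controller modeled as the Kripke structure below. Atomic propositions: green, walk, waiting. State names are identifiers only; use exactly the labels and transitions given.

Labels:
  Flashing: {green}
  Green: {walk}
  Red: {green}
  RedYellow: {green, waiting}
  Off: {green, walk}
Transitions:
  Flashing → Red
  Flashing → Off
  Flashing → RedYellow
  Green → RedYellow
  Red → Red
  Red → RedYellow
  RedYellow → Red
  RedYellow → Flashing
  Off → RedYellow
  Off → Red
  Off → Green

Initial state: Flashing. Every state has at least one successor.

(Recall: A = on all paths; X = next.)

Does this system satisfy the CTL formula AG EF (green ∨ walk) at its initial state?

Satisfied

States satisfying EF (green ∨ walk): {Flashing, Green, Red, RedYellow, Off}.
States satisfying AG EF (green ∨ walk): {Flashing, Green, Red, RedYellow, Off}.
Every state reachable from Flashing satisfies EF (green ∨ walk).
Flashing ∈ Sat(AG EF (green ∨ walk)).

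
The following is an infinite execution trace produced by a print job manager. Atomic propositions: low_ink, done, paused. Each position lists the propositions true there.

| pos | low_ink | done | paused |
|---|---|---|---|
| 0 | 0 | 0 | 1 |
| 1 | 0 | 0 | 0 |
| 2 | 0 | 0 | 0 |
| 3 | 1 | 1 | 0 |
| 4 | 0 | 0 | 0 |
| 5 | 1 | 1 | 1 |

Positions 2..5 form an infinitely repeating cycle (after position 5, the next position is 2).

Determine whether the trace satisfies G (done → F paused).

done → F paused holds at every position 0..5, and those are all positions ever visited, so G (done → F paused) holds.
Positions where done holds: 3, 5.
Check F paused at each: 3→ok, 5→ok.

Holds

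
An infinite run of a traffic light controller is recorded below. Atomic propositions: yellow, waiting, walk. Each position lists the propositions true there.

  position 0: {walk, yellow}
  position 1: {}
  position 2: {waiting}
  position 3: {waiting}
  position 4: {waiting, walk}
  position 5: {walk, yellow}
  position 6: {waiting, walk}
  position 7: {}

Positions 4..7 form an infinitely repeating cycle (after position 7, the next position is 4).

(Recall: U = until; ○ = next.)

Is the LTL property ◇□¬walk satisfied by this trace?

□¬walk is false at every position 0..7, so it never becomes true and ◇□¬walk fails.

No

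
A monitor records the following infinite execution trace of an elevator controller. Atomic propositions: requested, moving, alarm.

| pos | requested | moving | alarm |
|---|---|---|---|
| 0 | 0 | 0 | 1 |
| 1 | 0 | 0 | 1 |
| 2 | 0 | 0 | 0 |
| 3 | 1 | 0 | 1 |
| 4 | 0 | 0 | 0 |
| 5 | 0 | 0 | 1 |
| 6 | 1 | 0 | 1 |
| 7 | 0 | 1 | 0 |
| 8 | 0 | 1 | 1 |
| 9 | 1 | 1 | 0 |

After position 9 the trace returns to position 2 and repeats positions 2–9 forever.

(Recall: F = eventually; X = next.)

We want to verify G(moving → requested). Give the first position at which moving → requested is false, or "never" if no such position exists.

7

Check moving → requested at each position in order: 0 ✓, 1 ✓, 2 ✓, 3 ✓, 4 ✓, 5 ✓, 6 ✓.
At position 7 the labels are {moving}, so moving → requested is false there. This is the first violation.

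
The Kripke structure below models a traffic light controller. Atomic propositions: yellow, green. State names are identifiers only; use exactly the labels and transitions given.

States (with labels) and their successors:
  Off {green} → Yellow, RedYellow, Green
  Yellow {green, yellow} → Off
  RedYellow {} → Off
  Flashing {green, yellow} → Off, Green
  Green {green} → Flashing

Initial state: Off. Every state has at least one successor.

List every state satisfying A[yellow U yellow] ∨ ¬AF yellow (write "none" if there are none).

States satisfying yellow: {Yellow, Flashing}.
States satisfying A[yellow U yellow]: {Yellow, Flashing}.
States satisfying AF yellow: {Yellow, Flashing, Green}.
States satisfying ¬AF yellow: {Off, RedYellow}.
States satisfying A[yellow U yellow] ∨ ¬AF yellow: {Off, Yellow, RedYellow, Flashing}.

{Off, Yellow, RedYellow, Flashing}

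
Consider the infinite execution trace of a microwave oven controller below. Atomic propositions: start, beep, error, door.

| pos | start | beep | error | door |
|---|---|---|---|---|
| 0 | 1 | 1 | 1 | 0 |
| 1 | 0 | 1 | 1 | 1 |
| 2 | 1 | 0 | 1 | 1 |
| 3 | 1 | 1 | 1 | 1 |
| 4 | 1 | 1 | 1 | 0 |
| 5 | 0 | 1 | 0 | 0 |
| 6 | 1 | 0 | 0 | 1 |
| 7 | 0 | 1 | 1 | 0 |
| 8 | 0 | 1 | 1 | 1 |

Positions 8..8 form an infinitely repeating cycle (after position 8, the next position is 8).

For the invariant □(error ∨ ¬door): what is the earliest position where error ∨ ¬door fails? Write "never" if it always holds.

Check error ∨ ¬door at each position in order: 0 ✓, 1 ✓, 2 ✓, 3 ✓, 4 ✓, 5 ✓.
At position 6 the labels are {door, start}, so error ∨ ¬door is false there. This is the first violation.

6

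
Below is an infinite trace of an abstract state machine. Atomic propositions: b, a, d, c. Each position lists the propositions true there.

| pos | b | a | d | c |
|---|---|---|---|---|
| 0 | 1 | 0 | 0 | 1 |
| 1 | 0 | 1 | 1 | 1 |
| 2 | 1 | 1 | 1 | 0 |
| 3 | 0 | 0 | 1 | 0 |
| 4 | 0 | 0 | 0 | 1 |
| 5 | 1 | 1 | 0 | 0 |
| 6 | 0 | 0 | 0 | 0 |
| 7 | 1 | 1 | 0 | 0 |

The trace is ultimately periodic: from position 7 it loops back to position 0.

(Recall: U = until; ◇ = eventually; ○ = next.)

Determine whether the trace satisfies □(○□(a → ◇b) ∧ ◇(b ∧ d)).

Satisfied

○□(a → ◇b) ∧ ◇(b ∧ d) holds at every position 0..7, and those are all positions ever visited, so □(○□(a → ◇b) ∧ ◇(b ∧ d)) holds.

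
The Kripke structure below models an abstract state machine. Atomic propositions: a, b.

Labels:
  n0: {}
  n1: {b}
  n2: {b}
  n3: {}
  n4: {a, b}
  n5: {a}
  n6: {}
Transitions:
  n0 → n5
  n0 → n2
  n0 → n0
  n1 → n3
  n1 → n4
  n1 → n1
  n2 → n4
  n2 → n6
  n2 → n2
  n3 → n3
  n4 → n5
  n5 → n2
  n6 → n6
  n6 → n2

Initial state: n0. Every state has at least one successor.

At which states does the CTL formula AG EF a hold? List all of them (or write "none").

{n0, n2, n4, n5, n6}

States satisfying EF a: {n0, n1, n2, n4, n5, n6}.
States satisfying AG EF a: {n0, n2, n4, n5, n6}.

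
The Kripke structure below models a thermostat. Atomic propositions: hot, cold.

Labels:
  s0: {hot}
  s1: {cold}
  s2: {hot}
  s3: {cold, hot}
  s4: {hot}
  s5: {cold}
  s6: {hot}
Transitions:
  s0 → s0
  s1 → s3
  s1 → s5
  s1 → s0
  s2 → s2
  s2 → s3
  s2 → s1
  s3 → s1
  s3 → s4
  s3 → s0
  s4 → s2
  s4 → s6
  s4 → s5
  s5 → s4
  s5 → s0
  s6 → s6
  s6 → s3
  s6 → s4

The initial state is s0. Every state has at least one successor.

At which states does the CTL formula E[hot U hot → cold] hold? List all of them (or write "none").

{s1, s2, s3, s4, s5, s6}

States satisfying hot: {s0, s2, s3, s4, s6}.
States satisfying hot → cold: {s1, s3, s5}.
States satisfying E[hot U hot → cold]: {s1, s2, s3, s4, s5, s6}.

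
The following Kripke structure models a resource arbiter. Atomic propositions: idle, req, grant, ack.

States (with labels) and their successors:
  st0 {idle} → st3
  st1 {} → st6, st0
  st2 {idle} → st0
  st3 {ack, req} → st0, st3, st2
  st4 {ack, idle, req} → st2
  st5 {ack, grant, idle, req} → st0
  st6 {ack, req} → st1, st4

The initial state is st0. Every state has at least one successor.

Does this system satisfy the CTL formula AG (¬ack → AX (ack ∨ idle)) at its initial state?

Yes

States satisfying ¬ack → AX (ack ∨ idle): {st0, st1, st2, st3, st4, st5, st6}.
States satisfying AG (¬ack → AX (ack ∨ idle)): {st0, st1, st2, st3, st4, st5, st6}.
Every state reachable from st0 satisfies ¬ack → AX (ack ∨ idle).
st0 ∈ Sat(AG (¬ack → AX (ack ∨ idle))).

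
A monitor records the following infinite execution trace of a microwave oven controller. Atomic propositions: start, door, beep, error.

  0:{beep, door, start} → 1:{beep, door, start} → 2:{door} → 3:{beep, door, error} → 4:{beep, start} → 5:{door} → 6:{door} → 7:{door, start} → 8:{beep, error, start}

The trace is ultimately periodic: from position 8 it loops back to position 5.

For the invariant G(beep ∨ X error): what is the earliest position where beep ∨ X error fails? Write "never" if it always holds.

5

Check beep ∨ X error at each position in order: 0 ✓, 1 ✓, 2 ✓, 3 ✓, 4 ✓.
At position 5 the labels are {door} and the next position 6 has {door}, so beep ∨ X error is false there. This is the first violation.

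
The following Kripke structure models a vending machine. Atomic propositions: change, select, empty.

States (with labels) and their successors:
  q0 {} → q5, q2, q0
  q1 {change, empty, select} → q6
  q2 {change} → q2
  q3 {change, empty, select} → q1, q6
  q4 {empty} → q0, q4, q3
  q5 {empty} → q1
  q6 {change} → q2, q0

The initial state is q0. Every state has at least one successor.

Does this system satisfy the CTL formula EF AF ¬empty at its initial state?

States satisfying AF ¬empty: {q0, q1, q2, q3, q5, q6}.
States satisfying EF AF ¬empty: {q0, q1, q2, q3, q4, q5, q6}.
Some path from q0 reaches a state where AF ¬empty holds.
q0 ∈ Sat(EF AF ¬empty).

Holds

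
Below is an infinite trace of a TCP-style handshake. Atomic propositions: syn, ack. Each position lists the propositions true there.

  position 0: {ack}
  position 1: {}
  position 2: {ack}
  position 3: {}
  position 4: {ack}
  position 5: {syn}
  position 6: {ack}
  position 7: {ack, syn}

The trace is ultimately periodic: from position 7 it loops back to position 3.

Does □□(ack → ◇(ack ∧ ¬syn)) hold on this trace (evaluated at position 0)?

□(ack → ◇(ack ∧ ¬syn)) holds at every position 0..7, and those are all positions ever visited, so □□(ack → ◇(ack ∧ ¬syn)) holds.

Yes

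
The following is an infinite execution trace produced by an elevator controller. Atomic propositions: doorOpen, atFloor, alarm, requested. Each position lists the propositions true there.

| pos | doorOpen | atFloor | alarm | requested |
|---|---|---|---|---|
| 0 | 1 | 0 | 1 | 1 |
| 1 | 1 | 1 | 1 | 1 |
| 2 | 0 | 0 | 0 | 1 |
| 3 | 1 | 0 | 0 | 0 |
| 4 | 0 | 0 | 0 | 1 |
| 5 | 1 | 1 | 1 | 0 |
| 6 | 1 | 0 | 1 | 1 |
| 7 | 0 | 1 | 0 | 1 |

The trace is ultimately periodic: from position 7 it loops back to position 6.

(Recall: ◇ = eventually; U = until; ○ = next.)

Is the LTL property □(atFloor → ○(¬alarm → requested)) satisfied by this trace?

Yes

atFloor → ○(¬alarm → requested) holds at every position 0..7, and those are all positions ever visited, so □(atFloor → ○(¬alarm → requested)) holds.
Positions where atFloor holds: 1, 5, 7.
Check ○(¬alarm → requested) at each: 1→ok, 5→ok, 7→ok.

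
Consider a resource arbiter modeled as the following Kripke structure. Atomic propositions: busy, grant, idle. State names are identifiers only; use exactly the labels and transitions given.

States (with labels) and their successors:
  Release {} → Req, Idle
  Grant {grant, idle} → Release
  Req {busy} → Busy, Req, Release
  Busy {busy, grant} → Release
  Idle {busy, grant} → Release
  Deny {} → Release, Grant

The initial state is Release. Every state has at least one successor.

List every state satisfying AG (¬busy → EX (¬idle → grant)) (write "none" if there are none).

{Release, Req, Busy, Idle}

States satisfying ¬busy → EX (¬idle → grant): {Release, Req, Busy, Idle, Deny}.
States satisfying AG (¬busy → EX (¬idle → grant)): {Release, Req, Busy, Idle}.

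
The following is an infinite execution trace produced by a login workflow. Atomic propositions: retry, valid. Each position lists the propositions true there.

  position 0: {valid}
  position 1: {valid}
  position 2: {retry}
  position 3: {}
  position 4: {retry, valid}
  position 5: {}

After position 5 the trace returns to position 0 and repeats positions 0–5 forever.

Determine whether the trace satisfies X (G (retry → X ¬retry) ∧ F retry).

The position after 0 is 1; G (retry → X ¬retry) ∧ F retry is true there.

Satisfied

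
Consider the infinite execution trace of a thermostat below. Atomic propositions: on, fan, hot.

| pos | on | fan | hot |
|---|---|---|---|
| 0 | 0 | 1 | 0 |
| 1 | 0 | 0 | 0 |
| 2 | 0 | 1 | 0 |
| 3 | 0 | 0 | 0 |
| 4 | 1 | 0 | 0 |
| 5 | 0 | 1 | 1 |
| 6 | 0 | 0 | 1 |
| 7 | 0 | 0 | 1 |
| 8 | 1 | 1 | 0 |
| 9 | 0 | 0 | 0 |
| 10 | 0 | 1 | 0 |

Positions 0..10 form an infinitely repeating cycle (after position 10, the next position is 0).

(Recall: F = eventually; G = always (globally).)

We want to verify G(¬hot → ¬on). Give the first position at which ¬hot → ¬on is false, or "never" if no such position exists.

4

Check ¬hot → ¬on at each position in order: 0 ✓, 1 ✓, 2 ✓, 3 ✓.
At position 4 the labels are {on}, so ¬hot → ¬on is false there. This is the first violation.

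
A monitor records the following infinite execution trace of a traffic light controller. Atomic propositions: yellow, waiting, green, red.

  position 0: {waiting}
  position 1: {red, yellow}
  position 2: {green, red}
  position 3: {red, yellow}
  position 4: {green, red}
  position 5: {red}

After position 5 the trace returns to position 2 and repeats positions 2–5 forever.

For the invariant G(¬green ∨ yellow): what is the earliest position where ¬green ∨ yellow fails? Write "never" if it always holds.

2

Check ¬green ∨ yellow at each position in order: 0 ✓, 1 ✓.
At position 2 the labels are {green, red}, so ¬green ∨ yellow is false there. This is the first violation.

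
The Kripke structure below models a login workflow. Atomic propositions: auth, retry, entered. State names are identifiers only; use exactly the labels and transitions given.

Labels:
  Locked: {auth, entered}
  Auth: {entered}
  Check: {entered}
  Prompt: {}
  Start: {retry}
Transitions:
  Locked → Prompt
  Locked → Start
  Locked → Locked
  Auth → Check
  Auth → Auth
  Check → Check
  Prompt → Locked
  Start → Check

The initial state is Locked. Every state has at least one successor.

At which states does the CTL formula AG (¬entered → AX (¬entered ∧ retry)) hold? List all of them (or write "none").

States satisfying ¬entered → AX (¬entered ∧ retry): {Locked, Auth, Check}.
States satisfying AG (¬entered → AX (¬entered ∧ retry)): {Auth, Check}.

{Auth, Check}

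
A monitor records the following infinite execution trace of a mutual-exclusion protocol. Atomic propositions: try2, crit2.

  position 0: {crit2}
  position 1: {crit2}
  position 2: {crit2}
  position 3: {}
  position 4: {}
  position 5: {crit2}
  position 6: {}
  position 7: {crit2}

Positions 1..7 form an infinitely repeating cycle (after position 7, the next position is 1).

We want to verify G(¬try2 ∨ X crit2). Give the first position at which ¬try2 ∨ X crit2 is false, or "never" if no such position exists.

¬try2 ∨ X crit2 holds at every position 0..7, and those are all the positions the trace ever visits, so the invariant G(¬try2 ∨ X crit2) is never violated.

never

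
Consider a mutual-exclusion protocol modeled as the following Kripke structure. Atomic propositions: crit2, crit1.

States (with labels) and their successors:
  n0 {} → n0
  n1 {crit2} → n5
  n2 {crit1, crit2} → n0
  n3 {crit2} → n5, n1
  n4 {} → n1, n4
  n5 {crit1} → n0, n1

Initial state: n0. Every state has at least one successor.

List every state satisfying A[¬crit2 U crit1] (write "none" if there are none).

States satisfying ¬crit2: {n0, n4, n5}.
States satisfying crit1: {n2, n5}.
States satisfying A[¬crit2 U crit1]: {n2, n5}.

{n2, n5}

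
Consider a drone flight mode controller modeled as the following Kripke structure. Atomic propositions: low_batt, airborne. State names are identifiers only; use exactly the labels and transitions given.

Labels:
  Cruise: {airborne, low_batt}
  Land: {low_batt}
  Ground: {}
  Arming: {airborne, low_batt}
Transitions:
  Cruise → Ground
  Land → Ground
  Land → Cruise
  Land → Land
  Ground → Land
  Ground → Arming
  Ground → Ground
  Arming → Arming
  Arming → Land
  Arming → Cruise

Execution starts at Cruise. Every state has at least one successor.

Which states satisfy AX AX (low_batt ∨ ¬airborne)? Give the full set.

{Cruise, Land, Ground, Arming}

States satisfying AX (low_batt ∨ ¬airborne): {Cruise, Land, Ground, Arming}.
States satisfying AX AX (low_batt ∨ ¬airborne): {Cruise, Land, Ground, Arming}.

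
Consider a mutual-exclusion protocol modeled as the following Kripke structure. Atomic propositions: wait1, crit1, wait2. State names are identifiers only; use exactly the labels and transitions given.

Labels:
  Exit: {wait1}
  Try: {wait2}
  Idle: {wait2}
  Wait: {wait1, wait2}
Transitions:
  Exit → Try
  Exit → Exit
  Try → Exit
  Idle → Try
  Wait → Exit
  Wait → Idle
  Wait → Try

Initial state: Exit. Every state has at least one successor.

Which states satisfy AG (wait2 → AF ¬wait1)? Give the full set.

{Exit, Try, Idle}

States satisfying wait2 → AF ¬wait1: {Exit, Try, Idle}.
States satisfying AG (wait2 → AF ¬wait1): {Exit, Try, Idle}.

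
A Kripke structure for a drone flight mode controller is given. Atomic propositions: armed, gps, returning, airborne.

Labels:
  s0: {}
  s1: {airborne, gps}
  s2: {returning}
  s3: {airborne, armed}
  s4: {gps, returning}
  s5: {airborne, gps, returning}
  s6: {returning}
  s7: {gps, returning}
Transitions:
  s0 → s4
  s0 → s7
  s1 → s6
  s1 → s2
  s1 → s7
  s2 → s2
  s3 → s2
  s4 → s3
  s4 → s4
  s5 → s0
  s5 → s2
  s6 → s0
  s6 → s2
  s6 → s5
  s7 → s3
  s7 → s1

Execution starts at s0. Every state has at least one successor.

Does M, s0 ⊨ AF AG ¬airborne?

States satisfying AG ¬airborne: {s2}.
States satisfying AF AG ¬airborne: {s2, s3}.
There is a path from s0 along which AG ¬airborne never holds.
s0 ∉ Sat(AF AG ¬airborne).

Does not hold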